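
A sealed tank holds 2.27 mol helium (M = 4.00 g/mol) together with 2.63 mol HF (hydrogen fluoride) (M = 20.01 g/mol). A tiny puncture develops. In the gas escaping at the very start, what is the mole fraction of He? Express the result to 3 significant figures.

The effusion rate of species i is ∝ p_i/√M_i ∝ n_i/√M_i.
x_He(eff) = (n_He/√M_He) / (n_He/√M_He + n_HF/√M_HF)
= (2.27/√4.00) / (2.27/√4.00 + 2.63/√20.01) = 1.135/(1.135 + 0.5879) = 0.659.

0.659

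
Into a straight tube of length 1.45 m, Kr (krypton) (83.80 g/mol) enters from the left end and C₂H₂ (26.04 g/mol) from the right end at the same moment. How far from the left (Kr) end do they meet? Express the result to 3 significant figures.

0.519 m

The fronts meet when d_Kr + d_C₂H₂ = L with d_Kr/d_C₂H₂ = √(M_C₂H₂/M_Kr) (Graham's law). Here √(M_C₂H₂/M_Kr) = √(26.04/83.80) = 0.5574.
With d_Kr + d_C₂H₂ = 1.45 m, d_C₂H₂ = 1.45/(1 + 0.5574) = 0.9310 m.
d_Kr = 1.45 − 0.9310 = 0.519 m.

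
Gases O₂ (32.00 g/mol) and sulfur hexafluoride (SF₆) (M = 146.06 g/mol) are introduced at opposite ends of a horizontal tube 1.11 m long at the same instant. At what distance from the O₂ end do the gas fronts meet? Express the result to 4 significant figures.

The fronts meet when d_O₂ + d_SF₆ = L with d_O₂/d_SF₆ = √(M_SF₆/M_O₂) (Graham's law). Here √(M_SF₆/M_O₂) = √(146.06/32.00) = 2.136.
With d_O₂ + d_SF₆ = 1.11 m, d_SF₆ = 1.11/(1 + 2.136) = 0.3539 m.
d_O₂ = 1.11 − 0.3539 = 0.7561 m.

0.7561 m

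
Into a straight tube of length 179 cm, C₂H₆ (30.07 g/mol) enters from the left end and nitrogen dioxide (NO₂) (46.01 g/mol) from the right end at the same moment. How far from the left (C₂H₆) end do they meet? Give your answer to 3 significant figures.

Distances travelled in equal time are proportional to diffusion rates, so d_C₂H₆/d_NO₂ = √(M_NO₂/M_C₂H₆) = √(46.01/30.07) = 1.237.
With d_C₂H₆ + d_NO₂ = 179 cm, d_NO₂ = 179/(1 + 1.237) = 80.02 cm.
d_C₂H₆ = 179 − 80.02 = 99.0 cm.

99.0 cm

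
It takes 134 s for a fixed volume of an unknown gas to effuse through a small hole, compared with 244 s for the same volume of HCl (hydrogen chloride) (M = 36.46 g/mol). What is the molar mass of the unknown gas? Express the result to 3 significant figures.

Using Graham's law: t_X/t_HCl = √(M_X/M_HCl).
134/244 = 0.5492 = √(M_X/36.46)
M_X = 36.46 × 0.5492² = 36.46 × 0.3016 = 11.0 g/mol

11.0 g/mol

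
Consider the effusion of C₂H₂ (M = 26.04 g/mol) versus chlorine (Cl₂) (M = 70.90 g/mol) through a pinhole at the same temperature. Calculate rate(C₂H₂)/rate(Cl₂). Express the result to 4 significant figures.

Since effusion rate ∝ 1/√M, rate_C₂H₂/rate_Cl₂ = √(M_Cl₂/M_C₂H₂) = √(70.90/26.04) = √2.723 = 1.650.

1.650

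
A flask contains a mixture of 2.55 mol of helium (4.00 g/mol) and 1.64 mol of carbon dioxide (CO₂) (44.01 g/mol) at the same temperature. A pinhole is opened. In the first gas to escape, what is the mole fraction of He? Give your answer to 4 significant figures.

Effusion rate of each component ∝ n_i/√M_i (partial pressure × 1/√M).
x_He(eff) = (n_He/√M_He) / (n_He/√M_He + n_CO₂/√M_CO₂)
= (2.55/√4.00) / (2.55/√4.00 + 1.64/√44.01) = 1.275/(1.275 + 0.2472) = 0.8376.

0.8376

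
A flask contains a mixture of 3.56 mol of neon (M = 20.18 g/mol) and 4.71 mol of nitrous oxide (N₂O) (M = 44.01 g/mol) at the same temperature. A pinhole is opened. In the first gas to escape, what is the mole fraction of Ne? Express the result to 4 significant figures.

0.5275

Rate_i ∝ x_i/√M_i (Graham's law weighted by mole fraction), so the effusate composition follows n_i/√M_i.
x_Ne(eff) = (n_Ne/√M_Ne) / (n_Ne/√M_Ne + n_N₂O/√M_N₂O)
= (3.56/√20.18) / (3.56/√20.18 + 4.71/√44.01) = 0.7925/(0.7925 + 0.7100) = 0.5275.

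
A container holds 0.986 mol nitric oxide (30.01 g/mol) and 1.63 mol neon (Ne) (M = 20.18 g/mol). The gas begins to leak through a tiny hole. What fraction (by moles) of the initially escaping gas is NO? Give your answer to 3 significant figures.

0.332

Rate_i ∝ x_i/√M_i (Graham's law weighted by mole fraction), so the effusate composition follows n_i/√M_i.
Mole fraction of NO in the effusate = (n_NO/√M_NO) / (n_NO/√M_NO + n_Ne/√M_Ne)
= (0.986/√30.01) / (0.986/√30.01 + 1.63/√20.18) = 0.1800/(0.1800 + 0.3628) = 0.332.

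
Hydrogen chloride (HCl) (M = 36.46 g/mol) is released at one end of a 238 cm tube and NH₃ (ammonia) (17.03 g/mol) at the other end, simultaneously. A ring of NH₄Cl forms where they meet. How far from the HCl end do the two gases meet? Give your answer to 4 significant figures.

96.62 cm

Graham's law gives d_HCl/d_NH₃ = rate_HCl/rate_NH₃ = √(M_NH₃/M_HCl) = √(17.03/36.46) = 0.6834.
With d_HCl + d_NH₃ = 238 cm, d_NH₃ = 238/(1 + 0.6834) = 141.4 cm.
d_HCl = 238 − 141.4 = 96.62 cm.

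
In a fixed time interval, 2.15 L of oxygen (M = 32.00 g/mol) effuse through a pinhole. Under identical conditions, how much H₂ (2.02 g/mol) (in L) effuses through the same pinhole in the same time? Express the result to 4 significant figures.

Since effusion rate ∝ 1/√M, rate_H₂/rate_O₂ = √(M_O₂/M_H₂) = √(32.00/2.02) = √15.84 = 3.980.
So the volume for H₂ is 2.15 × 3.980 = 8.557 L.

8.557 L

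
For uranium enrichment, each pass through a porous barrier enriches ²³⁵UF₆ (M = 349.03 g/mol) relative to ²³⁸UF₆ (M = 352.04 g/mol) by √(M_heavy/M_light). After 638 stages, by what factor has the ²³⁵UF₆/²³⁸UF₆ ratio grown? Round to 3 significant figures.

Each stage multiplies the ratio by α = √(352.04/349.03), so after 638 stages the overall factor is α^638 = (352.04/349.03)^(638/2).
= 1.00862^319 = 15.5.

15.5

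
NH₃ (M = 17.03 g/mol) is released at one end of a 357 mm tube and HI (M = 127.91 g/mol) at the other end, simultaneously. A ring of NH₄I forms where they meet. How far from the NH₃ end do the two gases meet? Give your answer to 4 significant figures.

In equal time, each gas travels a distance ∝ its rate ∝ 1/√M, so d_NH₃/d_HI = √(M_HI/M_NH₃) = √(127.91/17.03) = 2.741.
With d_NH₃ + d_HI = 357 mm, d_HI = 357/(1 + 2.741) = 95.44 mm.
d_NH₃ = 357 − 95.44 = 261.6 mm.

261.6 mm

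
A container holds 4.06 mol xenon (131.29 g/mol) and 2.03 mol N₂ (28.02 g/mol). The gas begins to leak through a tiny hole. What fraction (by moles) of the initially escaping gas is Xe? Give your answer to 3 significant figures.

0.480

Effusion rate of each component ∝ n_i/√M_i (partial pressure × 1/√M).
x_Xe(eff) = (n_Xe/√M_Xe) / (n_Xe/√M_Xe + n_N₂/√M_N₂)
= (4.06/√131.29) / (4.06/√131.29 + 2.03/√28.02) = 0.3543/(0.3543 + 0.3835) = 0.480.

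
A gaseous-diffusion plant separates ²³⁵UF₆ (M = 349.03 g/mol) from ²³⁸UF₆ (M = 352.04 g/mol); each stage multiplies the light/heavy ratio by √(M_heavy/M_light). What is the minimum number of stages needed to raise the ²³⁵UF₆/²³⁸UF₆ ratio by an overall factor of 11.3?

565

Single-stage factor α = √(352.04/349.03), so ln α = ½ ln(1.00862) = 0.004293.
Need α^N ≥ 11.3 ⇒ N ≥ ln(11.3) / ln α = 2.425 / 0.004293 = 564.77.
So at least 565 stages are needed.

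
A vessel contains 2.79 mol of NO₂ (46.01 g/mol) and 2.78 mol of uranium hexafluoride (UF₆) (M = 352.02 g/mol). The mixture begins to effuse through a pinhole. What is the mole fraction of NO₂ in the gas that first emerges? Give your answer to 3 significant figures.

Rate_i ∝ x_i/√M_i (Graham's law weighted by mole fraction), so the effusate composition follows n_i/√M_i.
Mole fraction of NO₂ in the effusate = (n_NO₂/√M_NO₂) / (n_NO₂/√M_NO₂ + n_UF₆/√M_UF₆)
= (2.79/√46.01) / (2.79/√46.01 + 2.78/√352.02) = 0.4113/(0.4113 + 0.1482) = 0.735.

0.735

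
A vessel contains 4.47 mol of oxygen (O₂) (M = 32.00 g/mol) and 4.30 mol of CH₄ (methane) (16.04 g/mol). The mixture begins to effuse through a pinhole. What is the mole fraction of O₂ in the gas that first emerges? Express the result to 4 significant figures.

Each component's effusion rate ∝ (its partial pressure)·(1/√M) ∝ n_i/√M_i.
x_O₂(eff) = (n_O₂/√M_O₂) / (n_O₂/√M_O₂ + n_CH₄/√M_CH₄)
= (4.47/√32.00) / (4.47/√32.00 + 4.30/√16.04) = 0.7902/(0.7902 + 1.074) = 0.4240.

0.4240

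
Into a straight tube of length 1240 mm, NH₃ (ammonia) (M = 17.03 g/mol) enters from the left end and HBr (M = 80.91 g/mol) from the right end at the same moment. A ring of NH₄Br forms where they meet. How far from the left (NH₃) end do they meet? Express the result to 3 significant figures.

Graham's law gives d_NH₃/d_HBr = rate_NH₃/rate_HBr = √(M_HBr/M_NH₃) = √(80.91/17.03) = 2.180.
With d_NH₃ + d_HBr = 1240 mm, d_HBr = 1240/(1 + 2.180) = 390.0 mm.
d_NH₃ = 1240 − 390.0 = 850 mm.

850 mm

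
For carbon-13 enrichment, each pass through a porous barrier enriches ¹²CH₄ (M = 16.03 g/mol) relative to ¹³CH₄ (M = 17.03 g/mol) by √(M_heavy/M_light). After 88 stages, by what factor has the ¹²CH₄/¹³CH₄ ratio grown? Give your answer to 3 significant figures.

Overall factor = α^88 with α = √(17.03/16.03), i.e. (17.03/16.03)^(88/2).
= 1.06238^44 = 14.3.

14.3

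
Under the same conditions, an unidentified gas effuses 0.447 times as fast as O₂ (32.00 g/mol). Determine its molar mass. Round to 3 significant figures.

Using Graham's law: rate_X/rate_O₂ = √(M_O₂/M_X).
0.447 = √(32.00/M_X)
M_X = 32.00 / 0.447² = 32.00 / 0.1998 = 160 g/mol

160 g/mol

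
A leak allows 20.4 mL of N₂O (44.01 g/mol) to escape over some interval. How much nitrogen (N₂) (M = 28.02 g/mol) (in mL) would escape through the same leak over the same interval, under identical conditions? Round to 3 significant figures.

Using Graham's law: rate_N₂/rate_N₂O = √(M_N₂O/M_N₂) = √(44.01/28.02) = √1.571 = 1.253.
So the volume for N₂ is 20.4 × 1.253 = 25.6 mL.

25.6 mL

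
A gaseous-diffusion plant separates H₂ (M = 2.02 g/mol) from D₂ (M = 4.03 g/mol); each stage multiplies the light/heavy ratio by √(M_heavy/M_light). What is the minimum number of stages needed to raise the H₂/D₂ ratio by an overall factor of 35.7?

11

Single-stage factor α = √(4.03/2.02), so ln α = ½ ln(1.99505) = 0.3453.
Need α^N ≥ 35.7 ⇒ N ≥ ln(35.7) / ln α = 3.575 / 0.3453 = 10.35.
Minimum whole number of stages: N = 11.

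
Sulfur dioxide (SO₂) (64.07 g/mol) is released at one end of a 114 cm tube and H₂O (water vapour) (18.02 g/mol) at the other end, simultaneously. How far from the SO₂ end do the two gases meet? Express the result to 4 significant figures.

39.51 cm

Distances travelled in equal time are proportional to diffusion rates, so d_SO₂/d_H₂O = √(M_H₂O/M_SO₂) = √(18.02/64.07) = 0.5303.
With d_SO₂ + d_H₂O = 114 cm, d_H₂O = 114/(1 + 0.5303) = 74.49 cm.
d_SO₂ = 114 − 74.49 = 39.51 cm.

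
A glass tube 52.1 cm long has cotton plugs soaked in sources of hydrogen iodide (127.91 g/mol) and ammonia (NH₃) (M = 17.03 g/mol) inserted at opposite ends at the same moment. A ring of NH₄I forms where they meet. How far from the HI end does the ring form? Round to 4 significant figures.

13.93 cm

Graham's law gives d_HI/d_NH₃ = rate_HI/rate_NH₃ = √(M_NH₃/M_HI) = √(17.03/127.91) = 0.3649.
With d_HI + d_NH₃ = 52.1 cm, d_NH₃ = 52.1/(1 + 0.3649) = 38.17 cm.
d_HI = 52.1 − 38.17 = 13.93 cm.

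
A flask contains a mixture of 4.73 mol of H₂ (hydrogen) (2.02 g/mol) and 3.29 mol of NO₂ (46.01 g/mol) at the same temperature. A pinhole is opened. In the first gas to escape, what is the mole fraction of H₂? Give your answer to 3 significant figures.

Each component's effusion rate ∝ (its partial pressure)·(1/√M) ∝ n_i/√M_i.
Mole fraction of H₂ in the effusate = (n_H₂/√M_H₂) / (n_H₂/√M_H₂ + n_NO₂/√M_NO₂)
= (4.73/√2.02) / (4.73/√2.02 + 3.29/√46.01) = 3.328/(3.328 + 0.4850) = 0.873.

0.873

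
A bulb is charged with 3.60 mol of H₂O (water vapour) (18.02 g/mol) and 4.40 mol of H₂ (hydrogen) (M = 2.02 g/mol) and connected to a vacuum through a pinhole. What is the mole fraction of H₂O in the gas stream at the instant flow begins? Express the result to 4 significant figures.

Rate_i ∝ x_i/√M_i (Graham's law weighted by mole fraction), so the effusate composition follows n_i/√M_i.
Mole fraction of H₂O in the effusate = (n_H₂O/√M_H₂O) / (n_H₂O/√M_H₂O + n_H₂/√M_H₂)
= (3.60/√18.02) / (3.60/√18.02 + 4.40/√2.02) = 0.8481/(0.8481 + 3.096) = 0.2150.

0.2150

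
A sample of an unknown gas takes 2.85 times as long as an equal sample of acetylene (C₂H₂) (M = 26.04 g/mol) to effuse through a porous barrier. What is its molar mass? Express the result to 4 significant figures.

211.5 g/mol

Using Graham's law: t_X/t_C₂H₂ = √(M_X/M_C₂H₂).
2.85 = √(M_X/26.04)
M_X = 26.04 × 2.85² = 26.04 × 8.123 = 211.5 g/mol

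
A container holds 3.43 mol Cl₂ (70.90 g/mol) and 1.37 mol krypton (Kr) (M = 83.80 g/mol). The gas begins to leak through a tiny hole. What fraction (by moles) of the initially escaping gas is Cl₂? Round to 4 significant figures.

Rate_i ∝ x_i/√M_i (Graham's law weighted by mole fraction), so the effusate composition follows n_i/√M_i.
x_Cl₂(eff) = (n_Cl₂/√M_Cl₂) / (n_Cl₂/√M_Cl₂ + n_Kr/√M_Kr)
= (3.43/√70.90) / (3.43/√70.90 + 1.37/√83.80) = 0.4074/(0.4074 + 0.1497) = 0.7313.

0.7313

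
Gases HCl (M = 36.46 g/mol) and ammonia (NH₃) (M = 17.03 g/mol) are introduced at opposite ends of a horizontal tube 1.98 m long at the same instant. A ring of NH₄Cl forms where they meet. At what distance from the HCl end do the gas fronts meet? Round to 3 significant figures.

0.804 m

Distances travelled in equal time are proportional to diffusion rates, so d_HCl/d_NH₃ = √(M_NH₃/M_HCl) = √(17.03/36.46) = 0.6834.
With d_HCl + d_NH₃ = 1.98 m, d_NH₃ = 1.98/(1 + 0.6834) = 1.176 m.
d_HCl = 1.98 − 1.176 = 0.804 m.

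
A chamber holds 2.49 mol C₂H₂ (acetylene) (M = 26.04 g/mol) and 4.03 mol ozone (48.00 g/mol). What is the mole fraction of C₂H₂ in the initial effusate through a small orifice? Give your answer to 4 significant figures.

Each component's effusion rate ∝ (its partial pressure)·(1/√M) ∝ n_i/√M_i.
x_C₂H₂(eff) = (n_C₂H₂/√M_C₂H₂) / (n_C₂H₂/√M_C₂H₂ + n_O₃/√M_O₃)
= (2.49/√26.04) / (2.49/√26.04 + 4.03/√48.00) = 0.4880/(0.4880 + 0.5817) = 0.4562.

0.4562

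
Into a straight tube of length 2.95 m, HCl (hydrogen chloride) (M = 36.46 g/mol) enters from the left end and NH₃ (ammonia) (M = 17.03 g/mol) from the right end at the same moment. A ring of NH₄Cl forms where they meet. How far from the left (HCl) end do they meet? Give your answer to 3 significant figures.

In equal time, each gas travels a distance ∝ its rate ∝ 1/√M, so d_HCl/d_NH₃ = √(M_NH₃/M_HCl) = √(17.03/36.46) = 0.6834.
With d_HCl + d_NH₃ = 2.95 m, d_NH₃ = 2.95/(1 + 0.6834) = 1.752 m.
d_HCl = 2.95 − 1.752 = 1.20 m.

1.20 m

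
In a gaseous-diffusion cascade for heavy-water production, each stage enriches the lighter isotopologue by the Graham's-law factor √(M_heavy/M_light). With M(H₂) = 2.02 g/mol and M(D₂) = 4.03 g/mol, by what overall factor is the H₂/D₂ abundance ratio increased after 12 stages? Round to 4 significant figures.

63.06

After 12 stages the ratio has grown by (√(4.03/2.02))^12 = (4.03/2.02)^(12/2).
= 1.99505^6 = 63.06.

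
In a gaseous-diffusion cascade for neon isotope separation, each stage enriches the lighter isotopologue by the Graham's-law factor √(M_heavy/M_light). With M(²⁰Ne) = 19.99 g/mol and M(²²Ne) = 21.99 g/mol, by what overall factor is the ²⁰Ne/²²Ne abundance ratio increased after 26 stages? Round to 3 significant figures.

3.45

The single-stage factor is √(M_heavy/M_light), so 26 stages give [√(21.99/19.99)]^26 = (21.99/19.99)^(26/2).
= 1.10005^13 = 3.45.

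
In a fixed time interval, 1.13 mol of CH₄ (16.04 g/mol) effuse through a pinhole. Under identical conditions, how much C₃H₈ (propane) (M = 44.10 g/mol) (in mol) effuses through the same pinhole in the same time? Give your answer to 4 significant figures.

By Graham's law, rate_C₃H₈/rate_CH₄ = √(M_CH₄/M_C₃H₈) = √(16.04/44.10) = √0.3637 = 0.6031.
So the amount for C₃H₈ is 1.13 × 0.6031 = 0.6815 mol.

0.6815 mol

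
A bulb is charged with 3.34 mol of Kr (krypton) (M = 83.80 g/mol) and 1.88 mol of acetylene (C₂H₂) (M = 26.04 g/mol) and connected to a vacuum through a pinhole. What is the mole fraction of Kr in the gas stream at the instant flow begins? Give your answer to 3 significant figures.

Each component's effusion rate ∝ (its partial pressure)·(1/√M) ∝ n_i/√M_i.
Mole fraction of Kr in the effusate = (n_Kr/√M_Kr) / (n_Kr/√M_Kr + n_C₂H₂/√M_C₂H₂)
= (3.34/√83.80) / (3.34/√83.80 + 1.88/√26.04) = 0.3649/(0.3649 + 0.3684) = 0.498.

0.498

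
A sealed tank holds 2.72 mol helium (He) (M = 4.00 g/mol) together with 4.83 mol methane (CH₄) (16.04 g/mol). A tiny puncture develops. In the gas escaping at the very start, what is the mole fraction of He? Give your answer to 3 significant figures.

0.530

Rate_i ∝ x_i/√M_i (Graham's law weighted by mole fraction), so the effusate composition follows n_i/√M_i.
x_He(eff) = (n_He/√M_He) / (n_He/√M_He + n_CH₄/√M_CH₄)
= (2.72/√4.00) / (2.72/√4.00 + 4.83/√16.04) = 1.360/(1.360 + 1.206) = 0.530.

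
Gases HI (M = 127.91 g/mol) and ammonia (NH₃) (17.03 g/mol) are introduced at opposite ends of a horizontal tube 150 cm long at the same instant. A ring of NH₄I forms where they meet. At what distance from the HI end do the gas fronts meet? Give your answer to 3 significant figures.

40.1 cm

Distances travelled in equal time are proportional to diffusion rates, so d_HI/d_NH₃ = √(M_NH₃/M_HI) = √(17.03/127.91) = 0.3649.
With d_HI + d_NH₃ = 150 cm, d_NH₃ = 150/(1 + 0.3649) = 109.9 cm.
d_HI = 150 − 109.9 = 40.1 cm.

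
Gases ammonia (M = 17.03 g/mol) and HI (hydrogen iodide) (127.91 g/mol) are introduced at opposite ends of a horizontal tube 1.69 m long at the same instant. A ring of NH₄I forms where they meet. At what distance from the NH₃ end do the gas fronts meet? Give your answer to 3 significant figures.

Distances travelled in equal time are proportional to diffusion rates, so d_NH₃/d_HI = √(M_HI/M_NH₃) = √(127.91/17.03) = 2.741.
With d_NH₃ + d_HI = 1.69 m, d_HI = 1.69/(1 + 2.741) = 0.4518 m.
d_NH₃ = 1.69 − 0.4518 = 1.24 m.

1.24 m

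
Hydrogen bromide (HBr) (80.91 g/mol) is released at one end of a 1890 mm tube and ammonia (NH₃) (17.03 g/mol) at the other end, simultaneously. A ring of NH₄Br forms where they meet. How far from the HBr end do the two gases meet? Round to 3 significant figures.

594 mm

The fronts meet when d_HBr + d_NH₃ = L with d_HBr/d_NH₃ = √(M_NH₃/M_HBr) (Graham's law). Here √(M_NH₃/M_HBr) = √(17.03/80.91) = 0.4588.
With d_HBr + d_NH₃ = 1890 mm, d_NH₃ = 1890/(1 + 0.4588) = 1296 mm.
d_HBr = 1890 − 1296 = 594 mm.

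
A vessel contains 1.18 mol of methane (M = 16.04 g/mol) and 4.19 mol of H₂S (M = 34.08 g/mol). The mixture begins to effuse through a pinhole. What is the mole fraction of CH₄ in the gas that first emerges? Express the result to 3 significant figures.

Each component's effusion rate ∝ (its partial pressure)·(1/√M) ∝ n_i/√M_i.
Mole fraction of CH₄ in the effusate = (n_CH₄/√M_CH₄) / (n_CH₄/√M_CH₄ + n_H₂S/√M_H₂S)
= (1.18/√16.04) / (1.18/√16.04 + 4.19/√34.08) = 0.2946/(0.2946 + 0.7177) = 0.291.

0.291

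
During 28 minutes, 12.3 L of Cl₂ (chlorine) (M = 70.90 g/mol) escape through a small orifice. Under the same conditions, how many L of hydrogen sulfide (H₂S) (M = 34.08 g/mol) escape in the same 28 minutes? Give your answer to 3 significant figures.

Since effusion rate ∝ 1/√M, rate_H₂S/rate_Cl₂ = √(M_Cl₂/M_H₂S) = √(70.90/34.08) = √2.080 = 1.442.
So the volume for H₂S is 12.3 × 1.442 = 17.7 L.

17.7 L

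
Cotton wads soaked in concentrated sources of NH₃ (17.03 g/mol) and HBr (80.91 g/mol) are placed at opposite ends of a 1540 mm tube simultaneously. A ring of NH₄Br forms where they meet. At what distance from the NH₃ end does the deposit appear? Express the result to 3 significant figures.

1060 mm

Graham's law gives d_NH₃/d_HBr = rate_NH₃/rate_HBr = √(M_HBr/M_NH₃) = √(80.91/17.03) = 2.180.
With d_NH₃ + d_HBr = 1540 mm, d_HBr = 1540/(1 + 2.180) = 484.3 mm.
d_NH₃ = 1540 − 484.3 = 1060 mm.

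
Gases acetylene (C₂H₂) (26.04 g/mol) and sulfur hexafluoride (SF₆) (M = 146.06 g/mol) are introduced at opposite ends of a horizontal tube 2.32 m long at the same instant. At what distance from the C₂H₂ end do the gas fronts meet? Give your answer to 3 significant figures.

In equal time, each gas travels a distance ∝ its rate ∝ 1/√M, so d_C₂H₂/d_SF₆ = √(M_SF₆/M_C₂H₂) = √(146.06/26.04) = 2.368.
With d_C₂H₂ + d_SF₆ = 2.32 m, d_SF₆ = 2.32/(1 + 2.368) = 0.6888 m.
d_C₂H₂ = 2.32 − 0.6888 = 1.63 m.

1.63 m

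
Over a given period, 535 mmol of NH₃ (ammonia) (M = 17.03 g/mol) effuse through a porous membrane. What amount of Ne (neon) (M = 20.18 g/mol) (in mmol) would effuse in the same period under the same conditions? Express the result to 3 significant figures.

Graham's law gives rate_Ne/rate_NH₃ = √(M_NH₃/M_Ne) = √(17.03/20.18) = √0.8439 = 0.9186.
So the amount for Ne is 535 × 0.9186 = 491 mmol.

491 mmol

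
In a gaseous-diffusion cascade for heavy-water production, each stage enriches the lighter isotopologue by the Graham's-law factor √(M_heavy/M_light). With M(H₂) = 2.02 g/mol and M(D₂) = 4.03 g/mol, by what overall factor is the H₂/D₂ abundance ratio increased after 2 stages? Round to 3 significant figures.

2.00

Overall factor = α^2 with α = √(4.03/2.02), i.e. (4.03/2.02)^(2/2).
= 1.99505^1 = 2.00.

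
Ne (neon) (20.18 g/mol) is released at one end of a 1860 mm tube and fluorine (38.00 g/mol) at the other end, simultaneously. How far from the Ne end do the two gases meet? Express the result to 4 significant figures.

1076 mm

Distances travelled in equal time are proportional to diffusion rates, so d_Ne/d_F₂ = √(M_F₂/M_Ne) = √(38.00/20.18) = 1.372.
With d_Ne + d_F₂ = 1860 mm, d_F₂ = 1860/(1 + 1.372) = 784.1 mm.
d_Ne = 1860 − 784.1 = 1076 mm.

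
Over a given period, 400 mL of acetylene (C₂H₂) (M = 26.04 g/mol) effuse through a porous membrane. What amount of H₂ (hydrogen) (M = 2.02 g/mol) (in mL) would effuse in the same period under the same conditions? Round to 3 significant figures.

1440 mL

From Graham's law, rate_H₂/rate_C₂H₂ = √(M_C₂H₂/M_H₂) = √(26.04/2.02) = √12.89 = 3.590.
So the volume for H₂ is 400 × 3.590 = 1440 mL.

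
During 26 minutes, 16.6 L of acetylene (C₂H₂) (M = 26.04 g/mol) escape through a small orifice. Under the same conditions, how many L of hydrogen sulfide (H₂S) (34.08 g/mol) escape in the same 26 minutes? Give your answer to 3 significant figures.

From Graham's law, rate_H₂S/rate_C₂H₂ = √(M_C₂H₂/M_H₂S) = √(26.04/34.08) = √0.7641 = 0.8741.
So the volume for H₂S is 16.6 × 0.8741 = 14.5 L.

14.5 L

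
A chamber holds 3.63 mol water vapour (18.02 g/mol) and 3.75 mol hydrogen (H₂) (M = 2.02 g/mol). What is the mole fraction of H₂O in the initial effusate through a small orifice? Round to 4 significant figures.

Each component's effusion rate ∝ (its partial pressure)·(1/√M) ∝ n_i/√M_i.
x_H₂O(eff) = (n_H₂O/√M_H₂O) / (n_H₂O/√M_H₂O + n_H₂/√M_H₂)
= (3.63/√18.02) / (3.63/√18.02 + 3.75/√2.02) = 0.8551/(0.8551 + 2.638) = 0.2448.

0.2448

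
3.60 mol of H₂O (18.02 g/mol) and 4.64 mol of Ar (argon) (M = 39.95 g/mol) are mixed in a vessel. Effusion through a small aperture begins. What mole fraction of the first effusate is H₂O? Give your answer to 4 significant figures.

0.5360

The effusion rate of species i is ∝ p_i/√M_i ∝ n_i/√M_i.
Mole fraction of H₂O in the effusate = (n_H₂O/√M_H₂O) / (n_H₂O/√M_H₂O + n_Ar/√M_Ar)
= (3.60/√18.02) / (3.60/√18.02 + 4.64/√39.95) = 0.8481/(0.8481 + 0.7341) = 0.5360.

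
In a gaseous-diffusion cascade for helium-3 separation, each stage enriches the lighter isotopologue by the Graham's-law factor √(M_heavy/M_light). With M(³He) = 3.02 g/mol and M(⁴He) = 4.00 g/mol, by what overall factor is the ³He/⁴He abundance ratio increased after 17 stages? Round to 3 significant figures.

Each stage multiplies the ratio by α = √(4.00/3.02), so after 17 stages the overall factor is α^17 = (4.00/3.02)^(17/2).
= 1.32450^(17/2) = 10.9.

10.9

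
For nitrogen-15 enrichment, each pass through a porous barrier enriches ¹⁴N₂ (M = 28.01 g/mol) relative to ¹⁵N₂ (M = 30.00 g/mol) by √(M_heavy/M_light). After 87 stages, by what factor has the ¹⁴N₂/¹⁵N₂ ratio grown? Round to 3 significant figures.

Each stage multiplies the ratio by α = √(30.00/28.01), so after 87 stages the overall factor is α^87 = (30.00/28.01)^(87/2).
= 1.07105^(87/2) = 19.8.

19.8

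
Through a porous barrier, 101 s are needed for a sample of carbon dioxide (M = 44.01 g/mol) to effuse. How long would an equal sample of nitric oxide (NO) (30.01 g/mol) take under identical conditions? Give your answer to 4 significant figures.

By Graham's law, t_NO/t_CO₂ = √(M_NO/M_CO₂) = √(30.01/44.01) = √0.6819 = 0.8258.
So the time for NO is 101 × 0.8258 = 83.40 s.

83.40 s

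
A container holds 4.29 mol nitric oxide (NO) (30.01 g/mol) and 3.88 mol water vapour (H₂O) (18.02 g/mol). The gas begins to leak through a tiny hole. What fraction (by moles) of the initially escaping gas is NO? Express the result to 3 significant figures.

0.461

Rate_i ∝ x_i/√M_i (Graham's law weighted by mole fraction), so the effusate composition follows n_i/√M_i.
So x_NO in the escaping gas = (n_NO/√M_NO) / Σ(n_i/√M_i)
= (4.29/√30.01) / (4.29/√30.01 + 3.88/√18.02) = 0.7831/(0.7831 + 0.9140) = 0.461.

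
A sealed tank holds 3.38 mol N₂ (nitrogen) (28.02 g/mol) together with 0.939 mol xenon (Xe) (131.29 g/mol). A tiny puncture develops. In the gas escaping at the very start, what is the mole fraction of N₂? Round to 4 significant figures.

Rate_i ∝ x_i/√M_i (Graham's law weighted by mole fraction), so the effusate composition follows n_i/√M_i.
So x_N₂ in the escaping gas = (n_N₂/√M_N₂) / Σ(n_i/√M_i)
= (3.38/√28.02) / (3.38/√28.02 + 0.939/√131.29) = 0.6385/(0.6385 + 0.08195) = 0.8863.

0.8863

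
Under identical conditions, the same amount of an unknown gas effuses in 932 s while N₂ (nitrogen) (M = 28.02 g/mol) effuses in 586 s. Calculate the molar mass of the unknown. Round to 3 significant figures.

From Graham's law, t_X/t_N₂ = √(M_X/M_N₂).
932/586 = 1.590 = √(M_X/28.02)
M_X = 28.02 × 1.590² = 28.02 × 2.530 = 70.9 g/mol

70.9 g/mol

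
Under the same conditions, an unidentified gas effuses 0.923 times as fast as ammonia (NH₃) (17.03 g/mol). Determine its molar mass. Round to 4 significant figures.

Since effusion rate ∝ 1/√M, rate_X/rate_NH₃ = √(M_NH₃/M_X).
0.923 = √(17.03/M_X)
M_X = 17.03 / 0.923² = 17.03 / 0.8519 = 19.99 g/mol

19.99 g/mol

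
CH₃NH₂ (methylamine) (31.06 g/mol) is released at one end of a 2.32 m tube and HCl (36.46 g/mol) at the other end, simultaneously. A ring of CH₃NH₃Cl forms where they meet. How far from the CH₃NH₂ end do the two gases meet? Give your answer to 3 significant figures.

1.21 m

Distances travelled in equal time are proportional to diffusion rates, so d_CH₃NH₂/d_HCl = √(M_HCl/M_CH₃NH₂) = √(36.46/31.06) = 1.083.
With d_CH₃NH₂ + d_HCl = 2.32 m, d_HCl = 2.32/(1 + 1.083) = 1.114 m.
d_CH₃NH₂ = 2.32 − 1.114 = 1.21 m.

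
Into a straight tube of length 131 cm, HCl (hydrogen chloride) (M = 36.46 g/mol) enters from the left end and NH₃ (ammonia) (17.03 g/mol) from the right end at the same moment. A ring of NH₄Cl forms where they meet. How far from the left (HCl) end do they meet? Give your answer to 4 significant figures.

53.18 cm

The fronts meet when d_HCl + d_NH₃ = L with d_HCl/d_NH₃ = √(M_NH₃/M_HCl) (Graham's law). Here √(M_NH₃/M_HCl) = √(17.03/36.46) = 0.6834.
With d_HCl + d_NH₃ = 131 cm, d_NH₃ = 131/(1 + 0.6834) = 77.82 cm.
d_HCl = 131 − 77.82 = 53.18 cm.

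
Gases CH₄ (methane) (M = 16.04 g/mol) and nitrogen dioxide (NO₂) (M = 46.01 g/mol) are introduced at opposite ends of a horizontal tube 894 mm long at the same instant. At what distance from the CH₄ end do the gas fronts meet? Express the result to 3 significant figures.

562 mm

In equal time, each gas travels a distance ∝ its rate ∝ 1/√M, so d_CH₄/d_NO₂ = √(M_NO₂/M_CH₄) = √(46.01/16.04) = 1.694.
With d_CH₄ + d_NO₂ = 894 mm, d_NO₂ = 894/(1 + 1.694) = 331.9 mm.
d_CH₄ = 894 − 331.9 = 562 mm.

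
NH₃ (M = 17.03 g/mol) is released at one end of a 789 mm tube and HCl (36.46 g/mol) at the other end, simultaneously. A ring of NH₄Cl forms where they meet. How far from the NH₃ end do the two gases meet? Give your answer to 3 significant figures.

469 mm

The fronts meet when d_NH₃ + d_HCl = L with d_NH₃/d_HCl = √(M_HCl/M_NH₃) (Graham's law). Here √(M_HCl/M_NH₃) = √(36.46/17.03) = 1.463.
With d_NH₃ + d_HCl = 789 mm, d_HCl = 789/(1 + 1.463) = 320.3 mm.
d_NH₃ = 789 − 320.3 = 469 mm.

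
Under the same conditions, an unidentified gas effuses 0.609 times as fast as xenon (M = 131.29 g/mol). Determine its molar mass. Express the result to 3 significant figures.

354 g/mol

By Graham's law, rate_X/rate_Xe = √(M_Xe/M_X).
0.609 = √(131.29/M_X)
M_X = 131.29 / 0.609² = 131.29 / 0.3709 = 354 g/mol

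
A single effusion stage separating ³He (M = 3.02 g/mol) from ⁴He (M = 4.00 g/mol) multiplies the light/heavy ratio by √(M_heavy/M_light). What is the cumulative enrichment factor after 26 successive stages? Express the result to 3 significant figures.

Overall factor = α^26 with α = √(4.00/3.02), i.e. (4.00/3.02)^(26/2).
= 1.32450^13 = 38.6.

38.6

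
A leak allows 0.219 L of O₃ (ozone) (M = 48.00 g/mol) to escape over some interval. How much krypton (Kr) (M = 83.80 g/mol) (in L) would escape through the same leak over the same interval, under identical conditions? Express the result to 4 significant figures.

0.1657 L

By Graham's law, rate_Kr/rate_O₃ = √(M_O₃/M_Kr) = √(48.00/83.80) = √0.5728 = 0.7568.
So the volume for Kr is 0.219 × 0.7568 = 0.1657 L.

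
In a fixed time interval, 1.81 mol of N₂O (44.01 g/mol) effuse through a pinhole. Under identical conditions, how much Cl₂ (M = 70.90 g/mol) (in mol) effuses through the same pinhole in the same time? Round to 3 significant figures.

1.43 mol

Graham's law gives rate_Cl₂/rate_N₂O = √(M_N₂O/M_Cl₂) = √(44.01/70.90) = √0.6207 = 0.7879.
So the amount for Cl₂ is 1.81 × 0.7879 = 1.43 mol.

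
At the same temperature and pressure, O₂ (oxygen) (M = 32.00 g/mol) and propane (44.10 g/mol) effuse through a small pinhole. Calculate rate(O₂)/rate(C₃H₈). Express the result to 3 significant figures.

1.17

Since effusion rate ∝ 1/√M, rate_O₂/rate_C₃H₈ = √(M_C₃H₈/M_O₂) = √(44.10/32.00) = √1.378 = 1.17.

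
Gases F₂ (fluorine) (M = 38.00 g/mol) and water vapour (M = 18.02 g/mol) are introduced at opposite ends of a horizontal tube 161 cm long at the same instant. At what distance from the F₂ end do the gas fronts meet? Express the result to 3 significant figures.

65.7 cm

In equal time, each gas travels a distance ∝ its rate ∝ 1/√M, so d_F₂/d_H₂O = √(M_H₂O/M_F₂) = √(18.02/38.00) = 0.6886.
With d_F₂ + d_H₂O = 161 cm, d_H₂O = 161/(1 + 0.6886) = 95.34 cm.
d_F₂ = 161 − 95.34 = 65.7 cm.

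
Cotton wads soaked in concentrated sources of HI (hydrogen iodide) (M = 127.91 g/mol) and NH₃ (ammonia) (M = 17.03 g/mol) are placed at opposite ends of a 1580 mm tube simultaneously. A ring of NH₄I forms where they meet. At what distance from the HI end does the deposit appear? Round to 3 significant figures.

In equal time, each gas travels a distance ∝ its rate ∝ 1/√M, so d_HI/d_NH₃ = √(M_NH₃/M_HI) = √(17.03/127.91) = 0.3649.
With d_HI + d_NH₃ = 1580 mm, d_NH₃ = 1580/(1 + 0.3649) = 1158 mm.
d_HI = 1580 − 1158 = 422 mm.

422 mm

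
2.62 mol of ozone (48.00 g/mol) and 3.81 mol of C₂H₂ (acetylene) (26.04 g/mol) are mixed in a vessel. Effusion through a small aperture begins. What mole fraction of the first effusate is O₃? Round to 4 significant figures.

Each component's effusion rate ∝ (its partial pressure)·(1/√M) ∝ n_i/√M_i.
Mole fraction of O₃ in the effusate = (n_O₃/√M_O₃) / (n_O₃/√M_O₃ + n_C₂H₂/√M_C₂H₂)
= (2.62/√48.00) / (2.62/√48.00 + 3.81/√26.04) = 0.3782/(0.3782 + 0.7466) = 0.3362.

0.3362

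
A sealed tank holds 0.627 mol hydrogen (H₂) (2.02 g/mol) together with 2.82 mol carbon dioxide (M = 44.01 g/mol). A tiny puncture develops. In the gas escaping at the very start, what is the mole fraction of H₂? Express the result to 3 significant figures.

Effusion rate of each component ∝ n_i/√M_i (partial pressure × 1/√M).
x_H₂(eff) = (n_H₂/√M_H₂) / (n_H₂/√M_H₂ + n_CO₂/√M_CO₂)
= (0.627/√2.02) / (0.627/√2.02 + 2.82/√44.01) = 0.4412/(0.4412 + 0.4251) = 0.509.

0.509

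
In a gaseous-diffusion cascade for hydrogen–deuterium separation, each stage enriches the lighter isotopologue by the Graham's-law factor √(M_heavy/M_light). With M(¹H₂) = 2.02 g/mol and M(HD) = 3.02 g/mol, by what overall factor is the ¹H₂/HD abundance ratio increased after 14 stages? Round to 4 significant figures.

The single-stage factor is √(M_heavy/M_light), so 14 stages give [√(3.02/2.02)]^14 = (3.02/2.02)^(14/2).
= 1.49505^7 = 16.70.

16.70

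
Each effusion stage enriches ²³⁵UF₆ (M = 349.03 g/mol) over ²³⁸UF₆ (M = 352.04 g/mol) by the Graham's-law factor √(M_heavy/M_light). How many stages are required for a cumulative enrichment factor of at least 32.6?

Per stage α = (352.04/349.03)^(1/2) = 1.00862^0.5, giving ln α = 0.004293.
Need α^N ≥ 32.6 ⇒ N ≥ ln(32.6) / ln α = 3.484 / 0.004293 = 811.54.
So at least 812 stages are needed.

812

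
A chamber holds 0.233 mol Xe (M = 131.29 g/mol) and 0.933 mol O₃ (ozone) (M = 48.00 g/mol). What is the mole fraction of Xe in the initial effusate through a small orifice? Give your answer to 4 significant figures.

0.1312

The effusion rate of species i is ∝ p_i/√M_i ∝ n_i/√M_i.
x_Xe(eff) = (n_Xe/√M_Xe) / (n_Xe/√M_Xe + n_O₃/√M_O₃)
= (0.233/√131.29) / (0.233/√131.29 + 0.933/√48.00) = 0.02033/(0.02033 + 0.1347) = 0.1312.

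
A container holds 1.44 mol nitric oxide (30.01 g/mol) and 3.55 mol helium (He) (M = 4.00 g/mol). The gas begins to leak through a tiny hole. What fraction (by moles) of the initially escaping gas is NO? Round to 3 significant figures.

Rate_i ∝ x_i/√M_i (Graham's law weighted by mole fraction), so the effusate composition follows n_i/√M_i.
x_NO(eff) = (n_NO/√M_NO) / (n_NO/√M_NO + n_He/√M_He)
= (1.44/√30.01) / (1.44/√30.01 + 3.55/√4.00) = 0.2629/(0.2629 + 1.775) = 0.129.

0.129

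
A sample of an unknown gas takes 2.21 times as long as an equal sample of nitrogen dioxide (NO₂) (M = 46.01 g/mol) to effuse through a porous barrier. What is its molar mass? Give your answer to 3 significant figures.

Since effusion rate ∝ 1/√M, t_X/t_NO₂ = √(M_X/M_NO₂).
2.21 = √(M_X/46.01)
M_X = 46.01 × 2.21² = 46.01 × 4.884 = 225 g/mol

225 g/mol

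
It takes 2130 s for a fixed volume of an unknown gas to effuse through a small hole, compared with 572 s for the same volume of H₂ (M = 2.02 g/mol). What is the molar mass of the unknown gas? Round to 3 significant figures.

Graham's law gives t_X/t_H₂ = √(M_X/M_H₂).
2130/572 = 3.724 = √(M_X/2.02)
M_X = 2.02 × 3.724² = 2.02 × 13.87 = 28.0 g/mol

28.0 g/mol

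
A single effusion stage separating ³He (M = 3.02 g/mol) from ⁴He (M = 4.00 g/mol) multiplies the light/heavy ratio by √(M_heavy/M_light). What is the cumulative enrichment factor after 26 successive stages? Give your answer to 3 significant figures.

Overall factor = α^26 with α = √(4.00/3.02), i.e. (4.00/3.02)^(26/2).
= 1.32450^13 = 38.6.

38.6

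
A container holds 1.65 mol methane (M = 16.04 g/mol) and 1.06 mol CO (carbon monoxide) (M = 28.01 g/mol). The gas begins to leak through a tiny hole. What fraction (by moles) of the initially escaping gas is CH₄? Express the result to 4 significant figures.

0.6729

Rate_i ∝ x_i/√M_i (Graham's law weighted by mole fraction), so the effusate composition follows n_i/√M_i.
Mole fraction of CH₄ in the effusate = (n_CH₄/√M_CH₄) / (n_CH₄/√M_CH₄ + n_CO/√M_CO)
= (1.65/√16.04) / (1.65/√16.04 + 1.06/√28.01) = 0.4120/(0.4120 + 0.2003) = 0.6729.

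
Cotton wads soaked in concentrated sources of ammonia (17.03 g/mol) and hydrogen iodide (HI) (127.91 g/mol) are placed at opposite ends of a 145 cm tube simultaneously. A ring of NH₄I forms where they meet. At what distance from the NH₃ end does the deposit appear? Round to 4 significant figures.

Graham's law gives d_NH₃/d_HI = rate_NH₃/rate_HI = √(M_HI/M_NH₃) = √(127.91/17.03) = 2.741.
With d_NH₃ + d_HI = 145 cm, d_HI = 145/(1 + 2.741) = 38.76 cm.
d_NH₃ = 145 − 38.76 = 106.2 cm.

106.2 cm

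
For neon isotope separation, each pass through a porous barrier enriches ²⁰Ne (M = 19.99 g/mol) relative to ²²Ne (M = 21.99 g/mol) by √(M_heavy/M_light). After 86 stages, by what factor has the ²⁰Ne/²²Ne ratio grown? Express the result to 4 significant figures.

60.36

Each stage multiplies the ratio by α = √(21.99/19.99), so after 86 stages the overall factor is α^86 = (21.99/19.99)^(86/2).
= 1.10005^43 = 60.36.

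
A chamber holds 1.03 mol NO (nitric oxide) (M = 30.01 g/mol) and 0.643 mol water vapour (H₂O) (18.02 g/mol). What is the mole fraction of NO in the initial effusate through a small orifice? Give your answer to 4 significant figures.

Effusion rate of each component ∝ n_i/√M_i (partial pressure × 1/√M).
x_NO(eff) = (n_NO/√M_NO) / (n_NO/√M_NO + n_H₂O/√M_H₂O)
= (1.03/√30.01) / (1.03/√30.01 + 0.643/√18.02) = 0.1880/(0.1880 + 0.1515) = 0.5538.

0.5538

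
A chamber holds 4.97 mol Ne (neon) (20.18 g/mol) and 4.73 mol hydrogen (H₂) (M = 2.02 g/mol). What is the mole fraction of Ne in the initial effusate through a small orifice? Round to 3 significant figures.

0.249

Each component's effusion rate ∝ (its partial pressure)·(1/√M) ∝ n_i/√M_i.
So x_Ne in the escaping gas = (n_Ne/√M_Ne) / Σ(n_i/√M_i)
= (4.97/√20.18) / (4.97/√20.18 + 4.73/√2.02) = 1.106/(1.106 + 3.328) = 0.249.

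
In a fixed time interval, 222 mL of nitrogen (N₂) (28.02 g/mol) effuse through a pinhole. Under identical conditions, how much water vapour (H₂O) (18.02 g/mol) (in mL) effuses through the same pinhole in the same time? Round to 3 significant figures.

From Graham's law, rate_H₂O/rate_N₂ = √(M_N₂/M_H₂O) = √(28.02/18.02) = √1.555 = 1.247.
So the volume for H₂O is 222 × 1.247 = 277 mL.

277 mL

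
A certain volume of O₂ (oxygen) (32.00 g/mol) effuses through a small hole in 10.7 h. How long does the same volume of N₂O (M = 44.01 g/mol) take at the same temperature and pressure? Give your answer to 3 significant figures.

12.5 h

Since effusion rate ∝ 1/√M, t_N₂O/t_O₂ = √(M_N₂O/M_O₂) = √(44.01/32.00) = √1.375 = 1.173.
So the time for N₂O is 10.7 × 1.173 = 12.5 h.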